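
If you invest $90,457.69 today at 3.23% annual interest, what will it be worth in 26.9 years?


Future value formula: FV = PV × (1 + r)^t
FV = $90,457.69 × (1 + 0.0323)^26.9
FV = $90,457.69 × 2.3516866
FV = $212,728.14

FV = PV × (1 + r)^t = $212,728.14


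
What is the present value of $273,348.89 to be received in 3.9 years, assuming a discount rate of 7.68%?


Present value formula: PV = FV / (1 + r)^t
PV = $273,348.89 / (1 + 0.0768)^3.9
PV = $273,348.89 / 1.3345249
PV = $204,828.62

PV = FV / (1 + r)^t = $204,828.62


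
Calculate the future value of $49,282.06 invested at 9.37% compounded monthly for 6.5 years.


Compound interest formula: A = P(1 + r/n)^(nt)
A = $49,282.06 × (1 + 0.0937/12)^(12 × 6.5)
Growth factor: (1 + 0.0937/12)^78 = 1.8343395
A = $49,282.06 × 1.8343395
A = $90,400.03

A = P(1 + r/n)^(nt) = $90,400.03


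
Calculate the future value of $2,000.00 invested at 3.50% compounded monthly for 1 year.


Compound interest formula: A = P(1 + r/n)^(nt)
A = $2,000.00 × (1 + 0.035/12)^(12 × 1)
Growth factor: (1 + 0.035/12)^12 = 1.035567
A = $2,000.00 × 1.035567
A = $2,071.13

A = P(1 + r/n)^(nt) = $2,071.13


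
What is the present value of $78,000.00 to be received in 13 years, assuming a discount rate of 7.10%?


Present value formula: PV = FV / (1 + r)^t
PV = $78,000.00 / (1 + 0.071)^13
PV = $78,000.00 / 2.439288
PV = $31,976.54

PV = FV / (1 + r)^t = $31,976.54


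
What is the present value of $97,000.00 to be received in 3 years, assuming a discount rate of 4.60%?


Present value formula: PV = FV / (1 + r)^t
PV = $97,000.00 / (1 + 0.046)^3
PV = $97,000.00 / 1.1444453
PV = $84,757.22

PV = FV / (1 + r)^t = $84,757.22


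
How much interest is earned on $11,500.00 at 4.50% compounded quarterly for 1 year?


Compound interest earned = final amount − principal.
A = P(1 + r/n)^(nt) = $11,500.00 × (1 + 0.045/4)^(4 × 1) = $12,026.30
Interest = A − P = $12,026.30 − $11,500.00 = $526.30

Interest = A - P = $526.30


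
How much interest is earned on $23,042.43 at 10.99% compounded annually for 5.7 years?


Compound interest earned = final amount − principal.
A = P(1 + r/n)^(nt) = $23,042.43 × (1 + 0.1099/1)^(1 × 5.7) = $41,749.01
Interest = A − P = $41,749.01 − $23,042.43 = $18,706.58

Interest = A - P = $18,706.58


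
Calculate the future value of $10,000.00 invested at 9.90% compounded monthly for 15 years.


Compound interest formula: A = P(1 + r/n)^(nt)
A = $10,000.00 × (1 + 0.099/12)^(12 × 15)
Growth factor: (1 + 0.099/12)^180 = 4.388151
A = $10,000.00 × 4.388151
A = $43,881.51

A = P(1 + r/n)^(nt) = $43,881.51


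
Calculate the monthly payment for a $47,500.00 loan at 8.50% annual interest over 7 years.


Loan payment formula: PMT = PV × r / (1 − (1 + r)^(−n))
Monthly rate r = 0.085/12 ≈ 0.00708333, n = 84 months
Denominator: 1 − (1 + 0.085/12)^(−84) = 0.447279
PMT = $47,500.00 × (0.085/12) / 0.447279
PMT = $752.23 per month

PMT = PV × r / (1-(1+r)^(-n)) = $752.23/month


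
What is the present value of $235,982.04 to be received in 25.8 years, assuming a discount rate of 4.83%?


Present value formula: PV = FV / (1 + r)^t
PV = $235,982.04 / (1 + 0.0483)^25.8
PV = $235,982.04 / 3.376977
PV = $69,879.67

PV = FV / (1 + r)^t = $69,879.67


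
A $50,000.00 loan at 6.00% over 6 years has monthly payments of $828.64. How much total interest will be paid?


Total paid over the life of the loan = PMT × n.
Total paid = $828.64 × 72 = $59,662.08
Total interest = total paid − principal = $59,662.08 − $50,000.00 = $9,662.08

Total interest = (PMT × n) - PV = $9,662.08


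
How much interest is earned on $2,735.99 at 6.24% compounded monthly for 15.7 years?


Compound interest earned = final amount − principal.
A = P(1 + r/n)^(nt) = $2,735.99 × (1 + 0.0624/12)^(12 × 15.7) = $7,269.12
Interest = A − P = $7,269.12 − $2,735.99 = $4,533.13

Interest = A - P = $4,533.13


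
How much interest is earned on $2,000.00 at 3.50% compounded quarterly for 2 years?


Compound interest earned = final amount − principal.
A = P(1 + r/n)^(nt) = $2,000.00 × (1 + 0.035/4)^(4 × 2) = $2,144.36
Interest = A − P = $2,144.36 − $2,000.00 = $144.36

Interest = A - P = $144.36


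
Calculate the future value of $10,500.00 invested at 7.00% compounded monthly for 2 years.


Compound interest formula: A = P(1 + r/n)^(nt)
A = $10,500.00 × (1 + 0.07/12)^(12 × 2)
Growth factor: (1 + 0.07/12)^24 = 1.149806
A = $10,500.00 × 1.149806
A = $12,072.96

A = P(1 + r/n)^(nt) = $12,072.96


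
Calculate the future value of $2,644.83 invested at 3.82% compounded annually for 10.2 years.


Compound interest formula: A = P(1 + r/n)^(nt)
A = $2,644.83 × (1 + 0.0382/1)^(1 × 10.2)
Growth factor: (1 + 0.0382/1)^10.2 = 1.465772
A = $2,644.83 × 1.465772
A = $3,876.72

A = P(1 + r/n)^(nt) = $3,876.72


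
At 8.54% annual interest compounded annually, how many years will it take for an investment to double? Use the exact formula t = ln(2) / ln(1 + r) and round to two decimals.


Doubling condition: (1 + r)^t = 2
Take ln of both sides: t × ln(1 + r) = ln(2)
t = ln(2) / ln(1 + r)
t = 0.693147 / 0.081949
t = 8.46

t = ln(2) / ln(1 + r) = 8.46 years


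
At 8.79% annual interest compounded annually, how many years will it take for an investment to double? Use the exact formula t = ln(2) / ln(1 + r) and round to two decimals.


Doubling condition: (1 + r)^t = 2
Take ln of both sides: t × ln(1 + r) = ln(2)
t = ln(2) / ln(1 + r)
t = 0.693147 / 0.084249
t = 8.23

t = ln(2) / ln(1 + r) = 8.23 years


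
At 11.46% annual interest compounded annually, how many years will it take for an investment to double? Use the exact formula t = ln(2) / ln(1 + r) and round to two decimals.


Doubling condition: (1 + r)^t = 2
Take ln of both sides: t × ln(1 + r) = ln(2)
t = ln(2) / ln(1 + r)
t = 0.693147 / 0.108496
t = 6.39

t = ln(2) / ln(1 + r) = 6.39 years


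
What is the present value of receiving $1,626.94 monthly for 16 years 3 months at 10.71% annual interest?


Present value of an ordinary annuity: PV = PMT × (1 − (1 + r)^(−n)) / r
Monthly rate r = 0.1071/12 = 0.008925, n = 195
PV = $1,626.94 × (1 − (1 + 0.1071/12)^(−195)) / (0.1071/12)
PV = $1,626.94 × 92.233677
PV = $150,058.66

PV = PMT × (1-(1+r)^(-n))/r = $150,058.66


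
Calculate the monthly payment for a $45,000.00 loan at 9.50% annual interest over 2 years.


Loan payment formula: PMT = PV × r / (1 − (1 + r)^(−n))
Monthly rate r = 0.095/12 ≈ 0.00791667, n = 24 months
Denominator: 1 − (1 + 0.095/12)^(−24) = 0.172422
PMT = $45,000.00 × (0.095/12) / 0.172422
PMT = $2,066.15 per month

PMT = PV × r / (1-(1+r)^(-n)) = $2,066.15/month


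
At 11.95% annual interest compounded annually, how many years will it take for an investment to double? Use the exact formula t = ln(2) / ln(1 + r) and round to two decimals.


Doubling condition: (1 + r)^t = 2
Take ln of both sides: t × ln(1 + r) = ln(2)
t = ln(2) / ln(1 + r)
t = 0.693147 / 0.112882
t = 6.14

t = ln(2) / ln(1 + r) = 6.14 years


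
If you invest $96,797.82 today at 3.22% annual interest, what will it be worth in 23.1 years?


Future value formula: FV = PV × (1 + r)^t
FV = $96,797.82 × (1 + 0.0322)^23.1
FV = $96,797.82 × 2.0794335
FV = $201,284.63

FV = PV × (1 + r)^t = $201,284.63


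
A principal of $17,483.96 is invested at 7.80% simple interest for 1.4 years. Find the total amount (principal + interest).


Total amount formula: A = P(1 + rt) = P + P·r·t
Interest: I = P × r × t = $17,483.96 × 0.078 × 1.4 = $1,909.25
A = P + I = $17,483.96 + $1,909.25 = $19,393.21

A = P + I = P(1 + rt) = $19,393.21


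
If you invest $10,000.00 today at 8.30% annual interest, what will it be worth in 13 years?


Future value formula: FV = PV × (1 + r)^t
FV = $10,000.00 × (1 + 0.083)^13
FV = $10,000.00 × 2.819486
FV = $28,194.86

FV = PV × (1 + r)^t = $28,194.86


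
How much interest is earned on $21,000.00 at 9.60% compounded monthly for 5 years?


Compound interest earned = final amount − principal.
A = P(1 + r/n)^(nt) = $21,000.00 × (1 + 0.096/12)^(12 × 5) = $33,872.81
Interest = A − P = $33,872.81 − $21,000.00 = $12,872.81

Interest = A - P = $12,872.81


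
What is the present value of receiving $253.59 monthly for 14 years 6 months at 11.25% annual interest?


Present value of an ordinary annuity: PV = PMT × (1 − (1 + r)^(−n)) / r
Monthly rate r = 0.1125/12 = 0.009375, n = 174
PV = $253.59 × (1 − (1 + 0.1125/12)^(−174)) / (0.1125/12)
PV = $253.59 × 85.634401
PV = $21,716.03

PV = PMT × (1-(1+r)^(-n))/r = $21,716.03


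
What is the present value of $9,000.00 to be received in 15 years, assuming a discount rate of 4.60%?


Present value formula: PV = FV / (1 + r)^t
PV = $9,000.00 / (1 + 0.046)^15
PV = $9,000.00 / 1.963248
PV = $4,584.24

PV = FV / (1 + r)^t = $4,584.24


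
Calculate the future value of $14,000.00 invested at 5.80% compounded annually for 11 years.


Compound interest formula: A = P(1 + r/n)^(nt)
A = $14,000.00 × (1 + 0.058/1)^(1 × 11)
Growth factor: (1 + 0.058/1)^11 = 1.859269
A = $14,000.00 × 1.859269
A = $26,029.77

A = P(1 + r/n)^(nt) = $26,029.77


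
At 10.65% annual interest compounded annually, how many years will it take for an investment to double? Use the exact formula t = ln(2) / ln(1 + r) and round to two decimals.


Doubling condition: (1 + r)^t = 2
Take ln of both sides: t × ln(1 + r) = ln(2)
t = ln(2) / ln(1 + r)
t = 0.693147 / 0.101202
t = 6.85

t = ln(2) / ln(1 + r) = 6.85 years


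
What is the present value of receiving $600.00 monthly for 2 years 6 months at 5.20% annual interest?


Present value of an ordinary annuity: PV = PMT × (1 − (1 + r)^(−n)) / r
Monthly rate r = 0.052/12 ≈ 0.00433333, n = 30
PV = $600.00 × (1 − (1 + 0.052/12)^(−30)) / (0.052/12)
PV = $600.00 × 28.074904
PV = $16,844.94

PV = PMT × (1-(1+r)^(-n))/r = $16,844.94


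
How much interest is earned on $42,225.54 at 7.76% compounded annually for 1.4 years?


Compound interest earned = final amount − principal.
A = P(1 + r/n)^(nt) = $42,225.54 × (1 + 0.0776/1)^(1 × 1.4) = $46,883.05
Interest = A − P = $46,883.05 − $42,225.54 = $4,657.51

Interest = A - P = $4,657.51


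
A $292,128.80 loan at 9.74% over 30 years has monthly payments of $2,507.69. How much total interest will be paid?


Total paid over the life of the loan = PMT × n.
Total paid = $2,507.69 × 360 = $902,768.40
Total interest = total paid − principal = $902,768.40 − $292,128.80 = $610,639.60

Total interest = (PMT × n) - PV = $610,639.60


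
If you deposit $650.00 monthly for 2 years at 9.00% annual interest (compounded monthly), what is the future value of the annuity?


Future value of an ordinary annuity: FV = PMT × ((1 + r)^n − 1) / r
Monthly rate r = 0.09/12 = 0.0075, n = 24
FV = $650.00 × ((1 + 0.09/12)^24 − 1) / (0.09/12)
FV = $650.00 × 26.188471
FV = $17,022.51

FV = PMT × ((1+r)^n - 1)/r = $17,022.51


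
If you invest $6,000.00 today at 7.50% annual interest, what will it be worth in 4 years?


Future value formula: FV = PV × (1 + r)^t
FV = $6,000.00 × (1 + 0.075)^4
FV = $6,000.00 × 1.335469
FV = $8,012.81

FV = PV × (1 + r)^t = $8,012.81


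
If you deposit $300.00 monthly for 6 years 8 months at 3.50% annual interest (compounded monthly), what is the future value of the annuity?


Future value of an ordinary annuity: FV = PMT × ((1 + r)^n − 1) / r
Monthly rate r = 0.035/12 ≈ 0.00291667, n = 80
FV = $300.00 × ((1 + 0.035/12)^80 − 1) / (0.035/12)
FV = $300.00 × 89.956644
FV = $26,986.99

FV = PMT × ((1+r)^n - 1)/r = $26,986.99


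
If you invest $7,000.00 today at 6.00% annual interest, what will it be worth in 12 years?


Future value formula: FV = PV × (1 + r)^t
FV = $7,000.00 × (1 + 0.06)^12
FV = $7,000.00 × 2.0121965
FV = $14,085.38

FV = PV × (1 + r)^t = $14,085.38


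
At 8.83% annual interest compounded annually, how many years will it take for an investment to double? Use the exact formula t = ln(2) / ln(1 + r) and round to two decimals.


Doubling condition: (1 + r)^t = 2
Take ln of both sides: t × ln(1 + r) = ln(2)
t = ln(2) / ln(1 + r)
t = 0.693147 / 0.084617
t = 8.19

t = ln(2) / ln(1 + r) = 8.19 years


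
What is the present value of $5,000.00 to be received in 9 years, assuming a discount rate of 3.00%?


Present value formula: PV = FV / (1 + r)^t
PV = $5,000.00 / (1 + 0.03)^9
PV = $5,000.00 / 1.304773
PV = $3,832.08

PV = FV / (1 + r)^t = $3,832.08


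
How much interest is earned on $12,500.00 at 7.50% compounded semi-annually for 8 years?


Compound interest earned = final amount − principal.
A = P(1 + r/n)^(nt) = $12,500.00 × (1 + 0.075/2)^(2 × 8) = $22,527.85
Interest = A − P = $22,527.85 − $12,500.00 = $10,027.85

Interest = A - P = $10,027.85


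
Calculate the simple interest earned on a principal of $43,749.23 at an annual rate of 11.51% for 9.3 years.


Simple interest formula: I = P × r × t
I = $43,749.23 × 0.1151 × 9.3
I = $46,830.49

I = P × r × t = $46,830.49


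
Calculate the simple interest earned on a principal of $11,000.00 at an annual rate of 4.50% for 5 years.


Simple interest formula: I = P × r × t
I = $11,000.00 × 0.045 × 5
I = $2,475.00

I = P × r × t = $2,475.00


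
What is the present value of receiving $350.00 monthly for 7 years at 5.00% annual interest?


Present value of an ordinary annuity: PV = PMT × (1 − (1 + r)^(−n)) / r
Monthly rate r = 0.05/12 ≈ 0.00416667, n = 84
PV = $350.00 × (1 − (1 + 0.05/12)^(−84)) / (0.05/12)
PV = $350.00 × 70.751835
PV = $24,763.14

PV = PMT × (1-(1+r)^(-n))/r = $24,763.14


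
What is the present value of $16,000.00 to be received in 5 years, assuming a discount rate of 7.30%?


Present value formula: PV = FV / (1 + r)^t
PV = $16,000.00 / (1 + 0.073)^5
PV = $16,000.00 / 1.422324
PV = $11,249.19

PV = FV / (1 + r)^t = $11,249.19


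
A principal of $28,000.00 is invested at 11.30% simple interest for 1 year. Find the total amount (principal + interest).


Total amount formula: A = P(1 + rt) = P + P·r·t
Interest: I = P × r × t = $28,000.00 × 0.113 × 1 = $3,164.00
A = P + I = $28,000.00 + $3,164.00 = $31,164.00

A = P + I = P(1 + rt) = $31,164.00


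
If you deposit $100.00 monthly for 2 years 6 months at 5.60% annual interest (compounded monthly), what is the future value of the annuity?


Future value of an ordinary annuity: FV = PMT × ((1 + r)^n − 1) / r
Monthly rate r = 0.056/12 ≈ 0.00466667, n = 30
FV = $100.00 × ((1 + 0.056/12)^30 − 1) / (0.056/12)
FV = $100.00 × 32.121272
FV = $3,212.13

FV = PMT × ((1+r)^n - 1)/r = $3,212.13


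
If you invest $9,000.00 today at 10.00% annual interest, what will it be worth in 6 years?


Future value formula: FV = PV × (1 + r)^t
FV = $9,000.00 × (1 + 0.1)^6
FV = $9,000.00 × 1.771561
FV = $15,944.05

FV = PV × (1 + r)^t = $15,944.05


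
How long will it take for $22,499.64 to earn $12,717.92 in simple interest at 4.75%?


Rearrange the simple interest formula for t:
I = P × r × t  ⇒  t = I / (P × r)
t = $12,717.92 / ($22,499.64 × 0.0475)
t = 11.9

t = I/(P×r) = 11.9 years


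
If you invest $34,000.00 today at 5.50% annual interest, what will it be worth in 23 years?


Future value formula: FV = PV × (1 + r)^t
FV = $34,000.00 × (1 + 0.055)^23
FV = $34,000.00 × 3.4261516
FV = $116,489.15

FV = PV × (1 + r)^t = $116,489.15


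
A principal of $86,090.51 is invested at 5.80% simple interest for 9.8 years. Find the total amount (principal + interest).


Total amount formula: A = P(1 + rt) = P + P·r·t
Interest: I = P × r × t = $86,090.51 × 0.058 × 9.8 = $48,933.85
A = P + I = $86,090.51 + $48,933.85 = $135,024.36

A = P + I = P(1 + rt) = $135,024.36


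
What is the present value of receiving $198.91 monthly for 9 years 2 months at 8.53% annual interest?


Present value of an ordinary annuity: PV = PMT × (1 − (1 + r)^(−n)) / r
Monthly rate r = 0.0853/12 ≈ 0.00710833, n = 110
PV = $198.91 × (1 − (1 + 0.0853/12)^(−110)) / (0.0853/12)
PV = $198.91 × 76.136624
PV = $15,144.34

PV = PMT × (1-(1+r)^(-n))/r = $15,144.34


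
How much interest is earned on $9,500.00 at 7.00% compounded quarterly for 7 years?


Compound interest earned = final amount − principal.
A = P(1 + r/n)^(nt) = $9,500.00 × (1 + 0.07/4)^(4 × 7) = $15,441.42
Interest = A − P = $15,441.42 − $9,500.00 = $5,941.42

Interest = A - P = $5,941.42


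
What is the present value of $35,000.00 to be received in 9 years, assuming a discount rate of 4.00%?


Present value formula: PV = FV / (1 + r)^t
PV = $35,000.00 / (1 + 0.04)^9
PV = $35,000.00 / 1.4233118
PV = $24,590.54

PV = FV / (1 + r)^t = $24,590.54


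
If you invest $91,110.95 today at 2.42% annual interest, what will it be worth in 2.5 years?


Future value formula: FV = PV × (1 + r)^t
FV = $91,110.95 × (1 + 0.0242)^2.5
FV = $91,110.95 × 1.0616025
FV = $96,723.61

FV = PV × (1 + r)^t = $96,723.61


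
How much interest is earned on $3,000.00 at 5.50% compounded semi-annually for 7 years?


Compound interest earned = final amount − principal.
A = P(1 + r/n)^(nt) = $3,000.00 × (1 + 0.055/2)^(2 × 7) = $4,385.98
Interest = A − P = $4,385.98 − $3,000.00 = $1,385.98

Interest = A - P = $1,385.98


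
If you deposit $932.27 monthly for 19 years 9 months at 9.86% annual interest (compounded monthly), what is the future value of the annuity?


Future value of an ordinary annuity: FV = PMT × ((1 + r)^n − 1) / r
Monthly rate r = 0.0986/12 ≈ 0.00821667, n = 237
FV = $932.27 × ((1 + 0.0986/12)^237 − 1) / (0.0986/12)
FV = $932.27 × 724.6892048
FV = $675,606.00

FV = PMT × ((1+r)^n - 1)/r = $675,606.00


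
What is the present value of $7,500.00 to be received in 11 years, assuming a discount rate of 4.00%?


Present value formula: PV = FV / (1 + r)^t
PV = $7,500.00 / (1 + 0.04)^11
PV = $7,500.00 / 1.539454
PV = $4,871.86

PV = FV / (1 + r)^t = $4,871.86


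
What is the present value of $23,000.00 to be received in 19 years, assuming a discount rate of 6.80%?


Present value formula: PV = FV / (1 + r)^t
PV = $23,000.00 / (1 + 0.068)^19
PV = $23,000.00 / 3.490228
PV = $6,589.83

PV = FV / (1 + r)^t = $6,589.83


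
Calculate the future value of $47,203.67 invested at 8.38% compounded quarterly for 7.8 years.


Compound interest formula: A = P(1 + r/n)^(nt)
A = $47,203.67 × (1 + 0.0838/4)^(4 × 7.8)
Growth factor: (1 + 0.0838/4)^31.2 = 1.9095875
A = $47,203.67 × 1.9095875
A = $90,139.54

A = P(1 + r/n)^(nt) = $90,139.54


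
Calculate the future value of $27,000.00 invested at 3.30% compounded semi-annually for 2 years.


Compound interest formula: A = P(1 + r/n)^(nt)
A = $27,000.00 × (1 + 0.033/2)^(2 × 2)
Growth factor: (1 + 0.033/2)^4 = 1.0676515
A = $27,000.00 × 1.0676515
A = $28,826.59

A = P(1 + r/n)^(nt) = $28,826.59


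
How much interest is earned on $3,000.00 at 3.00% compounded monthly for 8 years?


Compound interest earned = final amount − principal.
A = P(1 + r/n)^(nt) = $3,000.00 × (1 + 0.03/12)^(12 × 8) = $3,812.61
Interest = A − P = $3,812.61 − $3,000.00 = $812.61

Interest = A - P = $812.61


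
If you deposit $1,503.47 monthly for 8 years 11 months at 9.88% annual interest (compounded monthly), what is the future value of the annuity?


Future value of an ordinary annuity: FV = PMT × ((1 + r)^n − 1) / r
Monthly rate r = 0.0988/12 ≈ 0.00823333, n = 107
FV = $1,503.47 × ((1 + 0.0988/12)^107 − 1) / (0.0988/12)
FV = $1,503.47 × 170.592250
FV = $256,480.33

FV = PMT × ((1+r)^n - 1)/r = $256,480.33


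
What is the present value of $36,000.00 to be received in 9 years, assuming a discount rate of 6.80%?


Present value formula: PV = FV / (1 + r)^t
PV = $36,000.00 / (1 + 0.068)^9
PV = $36,000.00 / 1.8077621
PV = $19,914.12

PV = FV / (1 + r)^t = $19,914.12


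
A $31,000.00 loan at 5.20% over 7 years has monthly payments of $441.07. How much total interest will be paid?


Total paid over the life of the loan = PMT × n.
Total paid = $441.07 × 84 = $37,049.88
Total interest = total paid − principal = $37,049.88 − $31,000.00 = $6,049.88

Total interest = (PMT × n) - PV = $6,049.88


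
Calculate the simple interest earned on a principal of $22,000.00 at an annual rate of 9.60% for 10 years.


Simple interest formula: I = P × r × t
I = $22,000.00 × 0.096 × 10
I = $21,120.00

I = P × r × t = $21,120.00


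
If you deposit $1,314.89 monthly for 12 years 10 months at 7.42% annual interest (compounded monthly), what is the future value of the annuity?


Future value of an ordinary annuity: FV = PMT × ((1 + r)^n − 1) / r
Monthly rate r = 0.0742/12 ≈ 0.00618333, n = 154
FV = $1,314.89 × ((1 + 0.0742/12)^154 − 1) / (0.0742/12)
FV = $1,314.89 × 256.156978
FV = $336,818.25

FV = PMT × ((1+r)^n - 1)/r = $336,818.25


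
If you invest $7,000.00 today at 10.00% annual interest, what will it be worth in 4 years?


Future value formula: FV = PV × (1 + r)^t
FV = $7,000.00 × (1 + 0.1)^4
FV = $7,000.00 × 1.464100
FV = $10,248.70

FV = PV × (1 + r)^t = $10,248.70


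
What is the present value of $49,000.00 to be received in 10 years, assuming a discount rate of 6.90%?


Present value formula: PV = FV / (1 + r)^t
PV = $49,000.00 / (1 + 0.069)^10
PV = $49,000.00 / 1.948844
PV = $25,143.11

PV = FV / (1 + r)^t = $25,143.11


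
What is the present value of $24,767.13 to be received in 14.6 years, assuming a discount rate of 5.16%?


Present value formula: PV = FV / (1 + r)^t
PV = $24,767.13 / (1 + 0.0516)^14.6
PV = $24,767.13 / 2.084579
PV = $11,881.12

PV = FV / (1 + r)^t = $11,881.12


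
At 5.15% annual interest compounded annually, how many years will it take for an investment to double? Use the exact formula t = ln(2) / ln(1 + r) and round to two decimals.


Doubling condition: (1 + r)^t = 2
Take ln of both sides: t × ln(1 + r) = ln(2)
t = ln(2) / ln(1 + r)
t = 0.693147 / 0.050218
t = 13.80

t = ln(2) / ln(1 + r) = 13.80 years


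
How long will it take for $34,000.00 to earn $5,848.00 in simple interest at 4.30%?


Rearrange the simple interest formula for t:
I = P × r × t  ⇒  t = I / (P × r)
t = $5,848.00 / ($34,000.00 × 0.043)
t = 4

t = I/(P×r) = 4 years


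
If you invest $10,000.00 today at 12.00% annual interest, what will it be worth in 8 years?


Future value formula: FV = PV × (1 + r)^t
FV = $10,000.00 × (1 + 0.12)^8
FV = $10,000.00 × 2.475963
FV = $24,759.63

FV = PV × (1 + r)^t = $24,759.63


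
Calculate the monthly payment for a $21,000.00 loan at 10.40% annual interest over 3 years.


Loan payment formula: PMT = PV × r / (1 − (1 + r)^(−n))
Monthly rate r = 0.104/12 ≈ 0.00866667, n = 36 months
Denominator: 1 − (1 + 0.104/12)^(−36) = 0.267034
PMT = $21,000.00 × (0.104/12) / 0.267034
PMT = $681.56 per month

PMT = PV × r / (1-(1+r)^(-n)) = $681.56/month


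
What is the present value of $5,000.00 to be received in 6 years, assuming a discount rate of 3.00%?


Present value formula: PV = FV / (1 + r)^t
PV = $5,000.00 / (1 + 0.03)^6
PV = $5,000.00 / 1.194052
PV = $4,187.42

PV = FV / (1 + r)^t = $4,187.42


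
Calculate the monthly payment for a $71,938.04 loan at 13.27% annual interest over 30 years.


Loan payment formula: PMT = PV × r / (1 − (1 + r)^(−n))
Monthly rate r = 0.1327/12 ≈ 0.01105833, n = 360 months
Denominator: 1 − (1 + 0.1327/12)^(−360) = 0.980921
PMT = $71,938.04 × (0.1327/12) / 0.980921
PMT = $810.99 per month

PMT = PV × r / (1-(1+r)^(-n)) = $810.99/month


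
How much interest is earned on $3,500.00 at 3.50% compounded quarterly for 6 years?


Compound interest earned = final amount − principal.
A = P(1 + r/n)^(nt) = $3,500.00 × (1 + 0.035/4)^(4 × 6) = $4,313.93
Interest = A − P = $4,313.93 − $3,500.00 = $813.93

Interest = A - P = $813.93


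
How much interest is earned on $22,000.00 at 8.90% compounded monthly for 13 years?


Compound interest earned = final amount − principal.
A = P(1 + r/n)^(nt) = $22,000.00 × (1 + 0.089/12)^(12 × 13) = $69,670.22
Interest = A − P = $69,670.22 − $22,000.00 = $47,670.22

Interest = A - P = $47,670.22


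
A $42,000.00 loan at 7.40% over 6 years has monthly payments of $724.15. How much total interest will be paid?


Total paid over the life of the loan = PMT × n.
Total paid = $724.15 × 72 = $52,138.80
Total interest = total paid − principal = $52,138.80 − $42,000.00 = $10,138.80

Total interest = (PMT × n) - PV = $10,138.80


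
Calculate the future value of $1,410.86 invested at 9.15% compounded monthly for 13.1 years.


Compound interest formula: A = P(1 + r/n)^(nt)
A = $1,410.86 × (1 + 0.0915/12)^(12 × 13.1)
Growth factor: (1 + 0.0915/12)^157.2 = 3.300597
A = $1,410.86 × 3.300597
A = $4,656.68

A = P(1 + r/n)^(nt) = $4,656.68


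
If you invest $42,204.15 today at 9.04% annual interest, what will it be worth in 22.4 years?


Future value formula: FV = PV × (1 + r)^t
FV = $42,204.15 × (1 + 0.0904)^22.4
FV = $42,204.15 × 6.949009
FV = $293,277.02

FV = PV × (1 + r)^t = $293,277.02


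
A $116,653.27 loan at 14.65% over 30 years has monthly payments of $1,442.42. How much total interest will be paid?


Total paid over the life of the loan = PMT × n.
Total paid = $1,442.42 × 360 = $519,271.20
Total interest = total paid − principal = $519,271.20 − $116,653.27 = $402,617.93

Total interest = (PMT × n) - PV = $402,617.93


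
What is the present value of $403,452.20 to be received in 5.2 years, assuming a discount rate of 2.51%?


Present value formula: PV = FV / (1 + r)^t
PV = $403,452.20 / (1 + 0.0251)^5.2
PV = $403,452.20 / 1.13758646
PV = $354,656.30

PV = FV / (1 + r)^t = $354,656.30


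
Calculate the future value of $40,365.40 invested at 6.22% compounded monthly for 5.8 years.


Compound interest formula: A = P(1 + r/n)^(nt)
A = $40,365.40 × (1 + 0.0622/12)^(12 × 5.8)
Growth factor: (1 + 0.0622/12)^69.6 = 1.4330833
A = $40,365.40 × 1.4330833
A = $57,846.98

A = P(1 + r/n)^(nt) = $57,846.98


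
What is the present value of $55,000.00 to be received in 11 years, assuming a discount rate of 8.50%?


Present value formula: PV = FV / (1 + r)^t
PV = $55,000.00 / (1 + 0.085)^11
PV = $55,000.00 / 2.453167
PV = $22,420.00

PV = FV / (1 + r)^t = $22,420.00


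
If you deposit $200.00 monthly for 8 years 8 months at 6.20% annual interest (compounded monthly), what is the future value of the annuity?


Future value of an ordinary annuity: FV = PMT × ((1 + r)^n − 1) / r
Monthly rate r = 0.062/12 ≈ 0.00516667, n = 104
FV = $200.00 × ((1 + 0.062/12)^104 − 1) / (0.062/12)
FV = $200.00 × 137.239561
FV = $27,447.91

FV = PMT × ((1+r)^n - 1)/r = $27,447.91


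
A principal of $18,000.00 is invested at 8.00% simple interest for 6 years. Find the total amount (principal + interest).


Total amount formula: A = P(1 + rt) = P + P·r·t
Interest: I = P × r × t = $18,000.00 × 0.08 × 6 = $8,640.00
A = P + I = $18,000.00 + $8,640.00 = $26,640.00

A = P + I = P(1 + rt) = $26,640.00


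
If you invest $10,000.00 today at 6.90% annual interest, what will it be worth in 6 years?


Future value formula: FV = PV × (1 + r)^t
FV = $10,000.00 × (1 + 0.069)^6
FV = $10,000.00 × 1.492335
FV = $14,923.35

FV = PV × (1 + r)^t = $14,923.35


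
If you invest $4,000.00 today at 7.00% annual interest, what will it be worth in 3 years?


Future value formula: FV = PV × (1 + r)^t
FV = $4,000.00 × (1 + 0.07)^3
FV = $4,000.00 × 1.225043
FV = $4,900.17

FV = PV × (1 + r)^t = $4,900.17


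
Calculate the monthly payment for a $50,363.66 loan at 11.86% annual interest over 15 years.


Loan payment formula: PMT = PV × r / (1 − (1 + r)^(−n))
Monthly rate r = 0.1186/12 ≈ 0.00988333, n = 180 months
Denominator: 1 − (1 + 0.1186/12)^(−180) = 0.829712
PMT = $50,363.66 × (0.1186/12) / 0.829712
PMT = $599.92 per month

PMT = PV × r / (1-(1+r)^(-n)) = $599.92/month


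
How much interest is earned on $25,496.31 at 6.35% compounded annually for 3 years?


Compound interest earned = final amount − principal.
A = P(1 + r/n)^(nt) = $25,496.31 × (1 + 0.0635/1)^(1 × 3) = $30,668.31
Interest = A − P = $30,668.31 − $25,496.31 = $5,172.00

Interest = A - P = $5,172.00


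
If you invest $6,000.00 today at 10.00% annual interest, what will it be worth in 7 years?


Future value formula: FV = PV × (1 + r)^t
FV = $6,000.00 × (1 + 0.1)^7
FV = $6,000.00 × 1.948717
FV = $11,692.30

FV = PV × (1 + r)^t = $11,692.30


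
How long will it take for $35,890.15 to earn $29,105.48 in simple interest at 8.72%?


Rearrange the simple interest formula for t:
I = P × r × t  ⇒  t = I / (P × r)
t = $29,105.48 / ($35,890.15 × 0.0872)
t = 9.3

t = I/(P×r) = 9.3 years


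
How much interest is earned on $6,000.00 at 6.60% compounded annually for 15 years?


Compound interest earned = final amount − principal.
A = P(1 + r/n)^(nt) = $6,000.00 × (1 + 0.066/1)^(1 × 15) = $15,649.82
Interest = A − P = $15,649.82 − $6,000.00 = $9,649.82

Interest = A - P = $9,649.82


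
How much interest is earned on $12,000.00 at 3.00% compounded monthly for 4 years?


Compound interest earned = final amount − principal.
A = P(1 + r/n)^(nt) = $12,000.00 × (1 + 0.03/12)^(12 × 4) = $13,527.94
Interest = A − P = $13,527.94 − $12,000.00 = $1,527.94

Interest = A - P = $1,527.94


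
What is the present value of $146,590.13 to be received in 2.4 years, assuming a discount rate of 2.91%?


Present value formula: PV = FV / (1 + r)^t
PV = $146,590.13 / (1 + 0.0291)^2.4
PV = $146,590.13 / 1.07126814
PV = $136,837.94

PV = FV / (1 + r)^t = $136,837.94


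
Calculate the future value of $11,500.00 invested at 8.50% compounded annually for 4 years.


Compound interest formula: A = P(1 + r/n)^(nt)
A = $11,500.00 × (1 + 0.085/1)^(1 × 4)
Growth factor: (1 + 0.085/1)^4 = 1.385859
A = $11,500.00 × 1.385859
A = $15,937.38

A = P(1 + r/n)^(nt) = $15,937.38


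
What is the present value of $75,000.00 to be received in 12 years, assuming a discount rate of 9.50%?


Present value formula: PV = FV / (1 + r)^t
PV = $75,000.00 / (1 + 0.095)^12
PV = $75,000.00 / 2.971457
PV = $25,240.14

PV = FV / (1 + r)^t = $25,240.14


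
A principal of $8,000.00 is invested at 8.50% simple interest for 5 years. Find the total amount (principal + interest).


Total amount formula: A = P(1 + rt) = P + P·r·t
Interest: I = P × r × t = $8,000.00 × 0.085 × 5 = $3,400.00
A = P + I = $8,000.00 + $3,400.00 = $11,400.00

A = P + I = P(1 + rt) = $11,400.00


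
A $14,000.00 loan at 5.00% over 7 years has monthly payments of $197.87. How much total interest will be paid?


Total paid over the life of the loan = PMT × n.
Total paid = $197.87 × 84 = $16,621.08
Total interest = total paid − principal = $16,621.08 − $14,000.00 = $2,621.08

Total interest = (PMT × n) - PV = $2,621.08


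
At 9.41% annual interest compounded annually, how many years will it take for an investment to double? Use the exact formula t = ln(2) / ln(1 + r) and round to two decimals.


Doubling condition: (1 + r)^t = 2
Take ln of both sides: t × ln(1 + r) = ln(2)
t = ln(2) / ln(1 + r)
t = 0.693147 / 0.089932
t = 7.71

t = ln(2) / ln(1 + r) = 7.71 years


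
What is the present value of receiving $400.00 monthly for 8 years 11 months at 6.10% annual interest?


Present value of an ordinary annuity: PV = PMT × (1 − (1 + r)^(−n)) / r
Monthly rate r = 0.061/12 ≈ 0.00508333, n = 107
PV = $400.00 × (1 − (1 + 0.061/12)^(−107)) / (0.061/12)
PV = $400.00 × 82.372996
PV = $32,949.20

PV = PMT × (1-(1+r)^(-n))/r = $32,949.20


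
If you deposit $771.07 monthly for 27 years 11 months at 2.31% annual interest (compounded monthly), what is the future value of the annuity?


Future value of an ordinary annuity: FV = PMT × ((1 + r)^n − 1) / r
Monthly rate r = 0.0231/12 = 0.001925, n = 335
FV = $771.07 × ((1 + 0.0231/12)^335 − 1) / (0.0231/12)
FV = $771.07 × 469.905348
FV = $362,329.92

FV = PMT × ((1+r)^n - 1)/r = $362,329.92


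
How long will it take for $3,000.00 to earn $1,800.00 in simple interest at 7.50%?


Rearrange the simple interest formula for t:
I = P × r × t  ⇒  t = I / (P × r)
t = $1,800.00 / ($3,000.00 × 0.075)
t = 8

t = I/(P×r) = 8 years


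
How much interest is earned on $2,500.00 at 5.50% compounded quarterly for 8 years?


Compound interest earned = final amount − principal.
A = P(1 + r/n)^(nt) = $2,500.00 × (1 + 0.055/4)^(4 × 8) = $3,870.15
Interest = A − P = $3,870.15 − $2,500.00 = $1,370.15

Interest = A - P = $1,370.15


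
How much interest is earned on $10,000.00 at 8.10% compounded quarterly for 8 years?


Compound interest earned = final amount − principal.
A = P(1 + r/n)^(nt) = $10,000.00 × (1 + 0.081/4)^(4 × 8) = $18,993.78
Interest = A − P = $18,993.78 − $10,000.00 = $8,993.78

Interest = A - P = $8,993.78


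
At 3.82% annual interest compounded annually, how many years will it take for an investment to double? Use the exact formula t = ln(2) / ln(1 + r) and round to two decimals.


Doubling condition: (1 + r)^t = 2
Take ln of both sides: t × ln(1 + r) = ln(2)
t = ln(2) / ln(1 + r)
t = 0.693147 / 0.037488
t = 18.49

t = ln(2) / ln(1 + r) = 18.49 years


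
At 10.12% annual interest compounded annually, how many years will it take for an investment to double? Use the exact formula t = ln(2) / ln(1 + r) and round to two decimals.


Doubling condition: (1 + r)^t = 2
Take ln of both sides: t × ln(1 + r) = ln(2)
t = ln(2) / ln(1 + r)
t = 0.693147 / 0.096400
t = 7.19

t = ln(2) / ln(1 + r) = 7.19 years


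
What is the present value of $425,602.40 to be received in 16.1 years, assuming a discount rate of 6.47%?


Present value formula: PV = FV / (1 + r)^t
PV = $425,602.40 / (1 + 0.0647)^16.1
PV = $425,602.40 / 2.743840
PV = $155,111.96

PV = FV / (1 + r)^t = $155,111.96


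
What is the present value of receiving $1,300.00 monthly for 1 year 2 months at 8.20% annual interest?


Present value of an ordinary annuity: PV = PMT × (1 − (1 + r)^(−n)) / r
Monthly rate r = 0.082/12 ≈ 0.00683333, n = 14
PV = $1,300.00 × (1 − (1 + 0.082/12)^(−14)) / (0.082/12)
PV = $1,300.00 × 13.307908
PV = $17,300.28

PV = PMT × (1-(1+r)^(-n))/r = $17,300.28


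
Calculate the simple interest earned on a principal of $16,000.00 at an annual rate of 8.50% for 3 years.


Simple interest formula: I = P × r × t
I = $16,000.00 × 0.085 × 3
I = $4,080.00

I = P × r × t = $4,080.00


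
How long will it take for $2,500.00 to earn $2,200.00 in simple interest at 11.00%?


Rearrange the simple interest formula for t:
I = P × r × t  ⇒  t = I / (P × r)
t = $2,200.00 / ($2,500.00 × 0.11)
t = 8

t = I/(P×r) = 8 years


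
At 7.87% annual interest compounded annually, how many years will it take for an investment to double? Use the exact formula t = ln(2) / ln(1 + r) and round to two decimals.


Doubling condition: (1 + r)^t = 2
Take ln of both sides: t × ln(1 + r) = ln(2)
t = ln(2) / ln(1 + r)
t = 0.693147 / 0.075757
t = 9.15

t = ln(2) / ln(1 + r) = 9.15 years


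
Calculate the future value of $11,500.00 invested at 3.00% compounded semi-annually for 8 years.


Compound interest formula: A = P(1 + r/n)^(nt)
A = $11,500.00 × (1 + 0.03/2)^(2 × 8)
Growth factor: (1 + 0.03/2)^16 = 1.2689855
A = $11,500.00 × 1.2689855
A = $14,593.33

A = P(1 + r/n)^(nt) = $14,593.33


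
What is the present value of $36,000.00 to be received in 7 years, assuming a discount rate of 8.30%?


Present value formula: PV = FV / (1 + r)^t
PV = $36,000.00 / (1 + 0.083)^7
PV = $36,000.00 / 1.747428
PV = $20,601.71

PV = FV / (1 + r)^t = $20,601.71


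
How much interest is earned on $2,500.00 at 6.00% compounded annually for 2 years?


Compound interest earned = final amount − principal.
A = P(1 + r/n)^(nt) = $2,500.00 × (1 + 0.06/1)^(1 × 2) = $2,809.00
Interest = A − P = $2,809.00 − $2,500.00 = $309.00

Interest = A - P = $309.00


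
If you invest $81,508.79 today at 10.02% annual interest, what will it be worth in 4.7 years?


Future value formula: FV = PV × (1 + r)^t
FV = $81,508.79 × (1 + 0.1002)^4.7
FV = $81,508.79 × 1.56645063
FV = $127,679.50

FV = PV × (1 + r)^t = $127,679.50


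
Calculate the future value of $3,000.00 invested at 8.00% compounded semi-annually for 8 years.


Compound interest formula: A = P(1 + r/n)^(nt)
A = $3,000.00 × (1 + 0.08/2)^(2 × 8)
Growth factor: (1 + 0.08/2)^16 = 1.872981
A = $3,000.00 × 1.872981
A = $5,618.94

A = P(1 + r/n)^(nt) = $5,618.94


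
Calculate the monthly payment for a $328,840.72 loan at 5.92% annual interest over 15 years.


Loan payment formula: PMT = PV × r / (1 − (1 + r)^(−n))
Monthly rate r = 0.0592/12 ≈ 0.00493333, n = 180 months
Denominator: 1 − (1 + 0.0592/12)^(−180) = 0.587623
PMT = $328,840.72 × (0.0592/12) / 0.587623
PMT = $2,760.75 per month

PMT = PV × r / (1-(1+r)^(-n)) = $2,760.75/month


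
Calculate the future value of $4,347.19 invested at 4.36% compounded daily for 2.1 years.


Compound interest formula: A = P(1 + r/n)^(nt)
A = $4,347.19 × (1 + 0.0436/365)^(365 × 2.1)
Growth factor: (1 + 0.0436/365)^766.5 = 1.0958765
A = $4,347.19 × 1.0958765
A = $4,763.98

A = P(1 + r/n)^(nt) = $4,763.98


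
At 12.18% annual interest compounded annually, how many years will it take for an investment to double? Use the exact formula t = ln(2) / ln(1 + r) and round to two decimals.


Doubling condition: (1 + r)^t = 2
Take ln of both sides: t × ln(1 + r) = ln(2)
t = ln(2) / ln(1 + r)
t = 0.693147 / 0.114935
t = 6.03

t = ln(2) / ln(1 + r) = 6.03 years


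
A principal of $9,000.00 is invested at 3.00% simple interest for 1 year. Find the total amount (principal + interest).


Total amount formula: A = P(1 + rt) = P + P·r·t
Interest: I = P × r × t = $9,000.00 × 0.03 × 1 = $270.00
A = P + I = $9,000.00 + $270.00 = $9,270.00

A = P + I = P(1 + rt) = $9,270.00


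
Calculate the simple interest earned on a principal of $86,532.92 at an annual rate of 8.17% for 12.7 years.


Simple interest formula: I = P × r × t
I = $86,532.92 × 0.0817 × 12.7
I = $89,785.69

I = P × r × t = $89,785.69


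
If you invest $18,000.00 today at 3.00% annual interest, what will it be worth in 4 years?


Future value formula: FV = PV × (1 + r)^t
FV = $18,000.00 × (1 + 0.03)^4
FV = $18,000.00 × 1.125509
FV = $20,259.16

FV = PV × (1 + r)^t = $20,259.16


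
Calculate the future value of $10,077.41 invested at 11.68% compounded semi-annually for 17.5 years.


Compound interest formula: A = P(1 + r/n)^(nt)
A = $10,077.41 × (1 + 0.1168/2)^(2 × 17.5)
Growth factor: (1 + 0.1168/2)^35 = 7.290278
A = $10,077.41 × 7.290278
A = $73,467.12

A = P(1 + r/n)^(nt) = $73,467.12


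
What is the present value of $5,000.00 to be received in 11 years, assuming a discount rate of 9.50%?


Present value formula: PV = FV / (1 + r)^t
PV = $5,000.00 / (1 + 0.095)^11
PV = $5,000.00 / 2.713659
PV = $1,842.53

PV = FV / (1 + r)^t = $1,842.53


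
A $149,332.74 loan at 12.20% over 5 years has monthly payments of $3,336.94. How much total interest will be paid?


Total paid over the life of the loan = PMT × n.
Total paid = $3,336.94 × 60 = $200,216.40
Total interest = total paid − principal = $200,216.40 − $149,332.74 = $50,883.66

Total interest = (PMT × n) - PV = $50,883.66


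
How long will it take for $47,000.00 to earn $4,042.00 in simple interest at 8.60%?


Rearrange the simple interest formula for t:
I = P × r × t  ⇒  t = I / (P × r)
t = $4,042.00 / ($47,000.00 × 0.086)
t = 1

t = I/(P×r) = 1 year


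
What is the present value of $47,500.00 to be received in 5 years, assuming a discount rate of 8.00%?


Present value formula: PV = FV / (1 + r)^t
PV = $47,500.00 / (1 + 0.08)^5
PV = $47,500.00 / 1.469328
PV = $32,327.70

PV = FV / (1 + r)^t = $32,327.70
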